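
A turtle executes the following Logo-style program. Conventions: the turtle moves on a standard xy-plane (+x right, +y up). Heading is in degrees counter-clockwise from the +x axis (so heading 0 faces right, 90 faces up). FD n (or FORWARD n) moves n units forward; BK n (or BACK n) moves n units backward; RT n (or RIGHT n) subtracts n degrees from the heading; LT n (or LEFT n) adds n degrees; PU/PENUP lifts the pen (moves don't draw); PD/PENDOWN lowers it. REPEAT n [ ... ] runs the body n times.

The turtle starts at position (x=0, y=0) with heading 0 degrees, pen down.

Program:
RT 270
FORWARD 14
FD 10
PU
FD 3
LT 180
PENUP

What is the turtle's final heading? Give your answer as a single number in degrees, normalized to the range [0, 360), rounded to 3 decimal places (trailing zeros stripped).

Executing turtle program step by step:
Start: pos=(0,0), heading=0, pen down
RT 270: heading 0 -> 90
FD 14: (0,0) -> (0,14) [heading=90, draw]
FD 10: (0,14) -> (0,24) [heading=90, draw]
PU: pen up
FD 3: (0,24) -> (0,27) [heading=90, move]
LT 180: heading 90 -> 270
PU: pen up
Final: pos=(0,27), heading=270, 2 segment(s) drawn

Answer: 270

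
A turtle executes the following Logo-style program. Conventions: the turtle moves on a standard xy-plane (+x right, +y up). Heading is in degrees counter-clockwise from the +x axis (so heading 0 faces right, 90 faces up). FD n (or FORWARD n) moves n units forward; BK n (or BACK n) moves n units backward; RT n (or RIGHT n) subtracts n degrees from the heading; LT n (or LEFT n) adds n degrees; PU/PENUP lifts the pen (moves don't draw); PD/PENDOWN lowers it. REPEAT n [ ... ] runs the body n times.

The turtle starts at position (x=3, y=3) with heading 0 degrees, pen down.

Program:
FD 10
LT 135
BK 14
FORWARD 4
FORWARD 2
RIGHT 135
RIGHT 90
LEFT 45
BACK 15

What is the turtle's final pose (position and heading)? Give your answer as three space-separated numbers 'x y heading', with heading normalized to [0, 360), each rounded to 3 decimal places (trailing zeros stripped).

Answer: 8.05 7.95 315

Derivation:
Executing turtle program step by step:
Start: pos=(3,3), heading=0, pen down
FD 10: (3,3) -> (13,3) [heading=0, draw]
LT 135: heading 0 -> 135
BK 14: (13,3) -> (22.899,-6.899) [heading=135, draw]
FD 4: (22.899,-6.899) -> (20.071,-4.071) [heading=135, draw]
FD 2: (20.071,-4.071) -> (18.657,-2.657) [heading=135, draw]
RT 135: heading 135 -> 0
RT 90: heading 0 -> 270
LT 45: heading 270 -> 315
BK 15: (18.657,-2.657) -> (8.05,7.95) [heading=315, draw]
Final: pos=(8.05,7.95), heading=315, 5 segment(s) drawn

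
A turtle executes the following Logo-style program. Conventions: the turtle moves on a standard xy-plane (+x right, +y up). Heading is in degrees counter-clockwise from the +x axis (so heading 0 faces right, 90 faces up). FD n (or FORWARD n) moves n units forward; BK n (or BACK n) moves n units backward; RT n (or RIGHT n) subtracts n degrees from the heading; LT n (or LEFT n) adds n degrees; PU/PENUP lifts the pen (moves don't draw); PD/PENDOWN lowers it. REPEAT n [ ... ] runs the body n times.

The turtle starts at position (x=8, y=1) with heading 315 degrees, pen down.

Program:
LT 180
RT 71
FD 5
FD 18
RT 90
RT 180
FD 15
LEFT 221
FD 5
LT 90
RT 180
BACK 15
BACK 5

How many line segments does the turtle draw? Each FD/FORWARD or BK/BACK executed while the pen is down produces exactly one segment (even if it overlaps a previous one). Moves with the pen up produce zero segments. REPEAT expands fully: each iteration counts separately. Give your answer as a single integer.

Answer: 6

Derivation:
Executing turtle program step by step:
Start: pos=(8,1), heading=315, pen down
LT 180: heading 315 -> 135
RT 71: heading 135 -> 64
FD 5: (8,1) -> (10.192,5.494) [heading=64, draw]
FD 18: (10.192,5.494) -> (18.083,21.672) [heading=64, draw]
RT 90: heading 64 -> 334
RT 180: heading 334 -> 154
FD 15: (18.083,21.672) -> (4.601,28.248) [heading=154, draw]
LT 221: heading 154 -> 15
FD 5: (4.601,28.248) -> (9.43,29.542) [heading=15, draw]
LT 90: heading 15 -> 105
RT 180: heading 105 -> 285
BK 15: (9.43,29.542) -> (5.548,44.031) [heading=285, draw]
BK 5: (5.548,44.031) -> (4.254,48.86) [heading=285, draw]
Final: pos=(4.254,48.86), heading=285, 6 segment(s) drawn
Segments drawn: 6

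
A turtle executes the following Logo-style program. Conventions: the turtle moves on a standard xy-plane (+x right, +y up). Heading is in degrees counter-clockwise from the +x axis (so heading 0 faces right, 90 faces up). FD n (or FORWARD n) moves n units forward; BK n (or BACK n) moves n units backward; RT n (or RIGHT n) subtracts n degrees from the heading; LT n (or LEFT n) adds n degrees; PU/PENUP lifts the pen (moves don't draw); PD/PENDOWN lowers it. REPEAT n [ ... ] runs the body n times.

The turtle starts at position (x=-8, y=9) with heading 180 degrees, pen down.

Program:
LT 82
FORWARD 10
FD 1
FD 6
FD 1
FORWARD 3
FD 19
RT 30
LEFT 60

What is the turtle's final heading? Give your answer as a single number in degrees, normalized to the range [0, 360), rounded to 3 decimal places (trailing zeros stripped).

Executing turtle program step by step:
Start: pos=(-8,9), heading=180, pen down
LT 82: heading 180 -> 262
FD 10: (-8,9) -> (-9.392,-0.903) [heading=262, draw]
FD 1: (-9.392,-0.903) -> (-9.531,-1.893) [heading=262, draw]
FD 6: (-9.531,-1.893) -> (-10.366,-7.835) [heading=262, draw]
FD 1: (-10.366,-7.835) -> (-10.505,-8.825) [heading=262, draw]
FD 3: (-10.505,-8.825) -> (-10.923,-11.796) [heading=262, draw]
FD 19: (-10.923,-11.796) -> (-13.567,-30.611) [heading=262, draw]
RT 30: heading 262 -> 232
LT 60: heading 232 -> 292
Final: pos=(-13.567,-30.611), heading=292, 6 segment(s) drawn

Answer: 292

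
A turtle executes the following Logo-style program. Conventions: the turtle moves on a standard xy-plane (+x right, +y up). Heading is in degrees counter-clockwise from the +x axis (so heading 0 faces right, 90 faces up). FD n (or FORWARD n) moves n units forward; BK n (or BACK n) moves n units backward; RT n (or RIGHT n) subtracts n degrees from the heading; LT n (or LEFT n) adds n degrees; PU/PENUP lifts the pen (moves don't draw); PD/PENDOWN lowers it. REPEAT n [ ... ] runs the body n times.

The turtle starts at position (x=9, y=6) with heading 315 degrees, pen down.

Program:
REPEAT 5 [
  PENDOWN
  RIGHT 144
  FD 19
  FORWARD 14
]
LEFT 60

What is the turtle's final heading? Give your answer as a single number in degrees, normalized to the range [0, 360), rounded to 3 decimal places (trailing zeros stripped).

Executing turtle program step by step:
Start: pos=(9,6), heading=315, pen down
REPEAT 5 [
  -- iteration 1/5 --
  PD: pen down
  RT 144: heading 315 -> 171
  FD 19: (9,6) -> (-9.766,8.972) [heading=171, draw]
  FD 14: (-9.766,8.972) -> (-23.594,11.162) [heading=171, draw]
  -- iteration 2/5 --
  PD: pen down
  RT 144: heading 171 -> 27
  FD 19: (-23.594,11.162) -> (-6.665,19.788) [heading=27, draw]
  FD 14: (-6.665,19.788) -> (5.81,26.144) [heading=27, draw]
  -- iteration 3/5 --
  PD: pen down
  RT 144: heading 27 -> 243
  FD 19: (5.81,26.144) -> (-2.816,9.215) [heading=243, draw]
  FD 14: (-2.816,9.215) -> (-9.172,-3.259) [heading=243, draw]
  -- iteration 4/5 --
  PD: pen down
  RT 144: heading 243 -> 99
  FD 19: (-9.172,-3.259) -> (-12.144,15.507) [heading=99, draw]
  FD 14: (-12.144,15.507) -> (-14.335,29.335) [heading=99, draw]
  -- iteration 5/5 --
  PD: pen down
  RT 144: heading 99 -> 315
  FD 19: (-14.335,29.335) -> (-0.899,15.899) [heading=315, draw]
  FD 14: (-0.899,15.899) -> (9,6) [heading=315, draw]
]
LT 60: heading 315 -> 15
Final: pos=(9,6), heading=15, 10 segment(s) drawn

Answer: 15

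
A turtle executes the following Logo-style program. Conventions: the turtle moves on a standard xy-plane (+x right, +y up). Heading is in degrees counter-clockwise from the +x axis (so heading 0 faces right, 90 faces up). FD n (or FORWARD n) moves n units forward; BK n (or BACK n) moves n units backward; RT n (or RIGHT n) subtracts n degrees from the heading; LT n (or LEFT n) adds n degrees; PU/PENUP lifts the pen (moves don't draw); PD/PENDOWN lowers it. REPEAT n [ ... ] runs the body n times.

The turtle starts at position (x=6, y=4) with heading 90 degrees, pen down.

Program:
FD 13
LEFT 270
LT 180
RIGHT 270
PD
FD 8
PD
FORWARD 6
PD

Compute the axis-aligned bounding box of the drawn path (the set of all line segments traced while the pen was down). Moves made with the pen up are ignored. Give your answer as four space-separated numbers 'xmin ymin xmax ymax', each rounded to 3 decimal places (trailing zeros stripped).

Executing turtle program step by step:
Start: pos=(6,4), heading=90, pen down
FD 13: (6,4) -> (6,17) [heading=90, draw]
LT 270: heading 90 -> 0
LT 180: heading 0 -> 180
RT 270: heading 180 -> 270
PD: pen down
FD 8: (6,17) -> (6,9) [heading=270, draw]
PD: pen down
FD 6: (6,9) -> (6,3) [heading=270, draw]
PD: pen down
Final: pos=(6,3), heading=270, 3 segment(s) drawn

Segment endpoints: x in {6, 6, 6, 6}, y in {3, 4, 9, 17}
xmin=6, ymin=3, xmax=6, ymax=17

Answer: 6 3 6 17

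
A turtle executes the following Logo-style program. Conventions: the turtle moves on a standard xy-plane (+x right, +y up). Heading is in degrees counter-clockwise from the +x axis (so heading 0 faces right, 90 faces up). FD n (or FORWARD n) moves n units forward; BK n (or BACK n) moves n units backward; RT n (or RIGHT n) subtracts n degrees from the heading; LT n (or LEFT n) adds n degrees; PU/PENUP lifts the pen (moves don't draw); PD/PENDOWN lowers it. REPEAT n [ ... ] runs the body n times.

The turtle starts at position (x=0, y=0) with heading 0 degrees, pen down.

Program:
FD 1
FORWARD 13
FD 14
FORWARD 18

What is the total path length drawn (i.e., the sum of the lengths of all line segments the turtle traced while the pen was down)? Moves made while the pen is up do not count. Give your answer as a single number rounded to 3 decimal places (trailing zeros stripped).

Answer: 46

Derivation:
Executing turtle program step by step:
Start: pos=(0,0), heading=0, pen down
FD 1: (0,0) -> (1,0) [heading=0, draw]
FD 13: (1,0) -> (14,0) [heading=0, draw]
FD 14: (14,0) -> (28,0) [heading=0, draw]
FD 18: (28,0) -> (46,0) [heading=0, draw]
Final: pos=(46,0), heading=0, 4 segment(s) drawn

Segment lengths:
  seg 1: (0,0) -> (1,0), length = 1
  seg 2: (1,0) -> (14,0), length = 13
  seg 3: (14,0) -> (28,0), length = 14
  seg 4: (28,0) -> (46,0), length = 18
Total = 46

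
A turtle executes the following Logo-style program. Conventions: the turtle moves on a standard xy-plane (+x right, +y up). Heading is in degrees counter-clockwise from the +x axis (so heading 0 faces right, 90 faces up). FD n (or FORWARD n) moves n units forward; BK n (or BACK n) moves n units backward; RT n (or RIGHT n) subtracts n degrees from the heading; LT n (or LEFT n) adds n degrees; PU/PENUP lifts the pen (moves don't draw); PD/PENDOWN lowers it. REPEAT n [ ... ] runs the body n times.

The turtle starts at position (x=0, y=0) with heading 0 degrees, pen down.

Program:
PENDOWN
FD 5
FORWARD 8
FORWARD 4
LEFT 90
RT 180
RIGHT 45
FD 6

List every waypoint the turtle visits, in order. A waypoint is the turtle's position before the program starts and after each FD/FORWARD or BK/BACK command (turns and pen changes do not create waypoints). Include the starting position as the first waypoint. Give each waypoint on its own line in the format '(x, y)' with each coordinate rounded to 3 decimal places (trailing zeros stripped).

Executing turtle program step by step:
Start: pos=(0,0), heading=0, pen down
PD: pen down
FD 5: (0,0) -> (5,0) [heading=0, draw]
FD 8: (5,0) -> (13,0) [heading=0, draw]
FD 4: (13,0) -> (17,0) [heading=0, draw]
LT 90: heading 0 -> 90
RT 180: heading 90 -> 270
RT 45: heading 270 -> 225
FD 6: (17,0) -> (12.757,-4.243) [heading=225, draw]
Final: pos=(12.757,-4.243), heading=225, 4 segment(s) drawn
Waypoints (5 total):
(0, 0)
(5, 0)
(13, 0)
(17, 0)
(12.757, -4.243)

Answer: (0, 0)
(5, 0)
(13, 0)
(17, 0)
(12.757, -4.243)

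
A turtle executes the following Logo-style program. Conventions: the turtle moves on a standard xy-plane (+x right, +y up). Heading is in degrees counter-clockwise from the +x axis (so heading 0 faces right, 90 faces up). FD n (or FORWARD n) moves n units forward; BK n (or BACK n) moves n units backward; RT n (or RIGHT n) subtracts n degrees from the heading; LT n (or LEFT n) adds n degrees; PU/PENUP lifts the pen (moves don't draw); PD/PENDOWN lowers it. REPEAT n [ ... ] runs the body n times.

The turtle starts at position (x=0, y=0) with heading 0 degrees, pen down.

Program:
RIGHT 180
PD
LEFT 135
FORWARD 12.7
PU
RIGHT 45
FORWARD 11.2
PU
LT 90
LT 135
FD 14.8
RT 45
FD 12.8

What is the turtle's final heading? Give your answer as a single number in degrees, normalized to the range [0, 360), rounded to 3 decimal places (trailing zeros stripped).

Answer: 90

Derivation:
Executing turtle program step by step:
Start: pos=(0,0), heading=0, pen down
RT 180: heading 0 -> 180
PD: pen down
LT 135: heading 180 -> 315
FD 12.7: (0,0) -> (8.98,-8.98) [heading=315, draw]
PU: pen up
RT 45: heading 315 -> 270
FD 11.2: (8.98,-8.98) -> (8.98,-20.18) [heading=270, move]
PU: pen up
LT 90: heading 270 -> 0
LT 135: heading 0 -> 135
FD 14.8: (8.98,-20.18) -> (-1.485,-9.715) [heading=135, move]
RT 45: heading 135 -> 90
FD 12.8: (-1.485,-9.715) -> (-1.485,3.085) [heading=90, move]
Final: pos=(-1.485,3.085), heading=90, 1 segment(s) drawn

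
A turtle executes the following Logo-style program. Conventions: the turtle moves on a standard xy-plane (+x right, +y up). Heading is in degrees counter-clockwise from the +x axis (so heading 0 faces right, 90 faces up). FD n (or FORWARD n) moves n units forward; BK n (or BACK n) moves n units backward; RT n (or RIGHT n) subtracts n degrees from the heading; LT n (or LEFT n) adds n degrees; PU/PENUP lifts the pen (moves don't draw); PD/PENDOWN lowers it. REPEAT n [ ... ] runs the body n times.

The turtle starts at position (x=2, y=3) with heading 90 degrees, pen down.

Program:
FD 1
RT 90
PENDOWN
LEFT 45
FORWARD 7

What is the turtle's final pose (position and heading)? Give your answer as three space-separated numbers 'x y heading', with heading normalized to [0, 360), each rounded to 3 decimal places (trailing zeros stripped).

Executing turtle program step by step:
Start: pos=(2,3), heading=90, pen down
FD 1: (2,3) -> (2,4) [heading=90, draw]
RT 90: heading 90 -> 0
PD: pen down
LT 45: heading 0 -> 45
FD 7: (2,4) -> (6.95,8.95) [heading=45, draw]
Final: pos=(6.95,8.95), heading=45, 2 segment(s) drawn

Answer: 6.95 8.95 45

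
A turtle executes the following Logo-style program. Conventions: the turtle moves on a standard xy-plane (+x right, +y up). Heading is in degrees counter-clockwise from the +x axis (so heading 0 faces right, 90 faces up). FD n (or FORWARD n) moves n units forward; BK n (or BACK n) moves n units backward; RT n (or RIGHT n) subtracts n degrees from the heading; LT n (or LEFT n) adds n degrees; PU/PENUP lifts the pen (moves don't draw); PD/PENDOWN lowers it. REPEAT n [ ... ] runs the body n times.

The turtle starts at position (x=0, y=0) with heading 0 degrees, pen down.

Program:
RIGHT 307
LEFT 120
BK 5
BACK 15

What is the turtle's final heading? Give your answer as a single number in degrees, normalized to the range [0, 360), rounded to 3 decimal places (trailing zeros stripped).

Executing turtle program step by step:
Start: pos=(0,0), heading=0, pen down
RT 307: heading 0 -> 53
LT 120: heading 53 -> 173
BK 5: (0,0) -> (4.963,-0.609) [heading=173, draw]
BK 15: (4.963,-0.609) -> (19.851,-2.437) [heading=173, draw]
Final: pos=(19.851,-2.437), heading=173, 2 segment(s) drawn

Answer: 173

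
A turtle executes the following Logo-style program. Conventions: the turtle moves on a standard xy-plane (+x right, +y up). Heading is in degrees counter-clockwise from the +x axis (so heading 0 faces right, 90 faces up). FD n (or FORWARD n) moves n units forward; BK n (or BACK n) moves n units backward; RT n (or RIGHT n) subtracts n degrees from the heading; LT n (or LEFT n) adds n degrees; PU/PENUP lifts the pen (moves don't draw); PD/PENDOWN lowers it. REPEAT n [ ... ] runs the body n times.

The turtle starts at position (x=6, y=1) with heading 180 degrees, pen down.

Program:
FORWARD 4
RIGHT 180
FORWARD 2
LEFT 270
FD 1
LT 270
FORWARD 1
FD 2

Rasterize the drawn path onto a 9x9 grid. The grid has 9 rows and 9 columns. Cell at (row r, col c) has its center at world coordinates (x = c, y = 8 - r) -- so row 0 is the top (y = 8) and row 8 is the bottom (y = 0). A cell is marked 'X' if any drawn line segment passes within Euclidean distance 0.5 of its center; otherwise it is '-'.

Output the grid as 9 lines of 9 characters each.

Segment 0: (6,1) -> (2,1)
Segment 1: (2,1) -> (4,1)
Segment 2: (4,1) -> (4,0)
Segment 3: (4,0) -> (3,0)
Segment 4: (3,0) -> (1,0)

Answer: ---------
---------
---------
---------
---------
---------
---------
--XXXXX--
-XXXX----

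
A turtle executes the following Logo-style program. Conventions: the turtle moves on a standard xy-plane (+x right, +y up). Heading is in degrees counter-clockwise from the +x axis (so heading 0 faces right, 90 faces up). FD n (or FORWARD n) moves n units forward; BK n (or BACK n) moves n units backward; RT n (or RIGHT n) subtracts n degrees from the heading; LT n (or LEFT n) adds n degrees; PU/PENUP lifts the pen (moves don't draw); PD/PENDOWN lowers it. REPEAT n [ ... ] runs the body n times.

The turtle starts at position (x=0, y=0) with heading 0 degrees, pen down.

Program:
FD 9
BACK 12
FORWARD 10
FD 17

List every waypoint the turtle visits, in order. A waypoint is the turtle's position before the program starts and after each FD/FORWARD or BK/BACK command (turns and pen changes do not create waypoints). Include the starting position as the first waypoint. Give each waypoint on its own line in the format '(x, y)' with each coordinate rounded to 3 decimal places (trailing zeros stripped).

Executing turtle program step by step:
Start: pos=(0,0), heading=0, pen down
FD 9: (0,0) -> (9,0) [heading=0, draw]
BK 12: (9,0) -> (-3,0) [heading=0, draw]
FD 10: (-3,0) -> (7,0) [heading=0, draw]
FD 17: (7,0) -> (24,0) [heading=0, draw]
Final: pos=(24,0), heading=0, 4 segment(s) drawn
Waypoints (5 total):
(0, 0)
(9, 0)
(-3, 0)
(7, 0)
(24, 0)

Answer: (0, 0)
(9, 0)
(-3, 0)
(7, 0)
(24, 0)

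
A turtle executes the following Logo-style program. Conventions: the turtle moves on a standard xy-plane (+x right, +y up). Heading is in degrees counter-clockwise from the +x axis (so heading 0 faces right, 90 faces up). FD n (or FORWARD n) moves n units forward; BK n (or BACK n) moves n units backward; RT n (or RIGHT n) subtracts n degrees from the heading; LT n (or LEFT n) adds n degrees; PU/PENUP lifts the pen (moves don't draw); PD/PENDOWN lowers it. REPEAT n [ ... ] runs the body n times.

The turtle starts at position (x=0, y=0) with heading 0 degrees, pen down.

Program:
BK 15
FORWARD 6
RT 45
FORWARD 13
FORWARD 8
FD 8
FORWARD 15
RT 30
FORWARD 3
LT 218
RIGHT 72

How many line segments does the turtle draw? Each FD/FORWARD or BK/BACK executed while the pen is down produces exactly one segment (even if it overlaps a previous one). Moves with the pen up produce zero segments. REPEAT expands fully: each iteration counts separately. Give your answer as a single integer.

Answer: 7

Derivation:
Executing turtle program step by step:
Start: pos=(0,0), heading=0, pen down
BK 15: (0,0) -> (-15,0) [heading=0, draw]
FD 6: (-15,0) -> (-9,0) [heading=0, draw]
RT 45: heading 0 -> 315
FD 13: (-9,0) -> (0.192,-9.192) [heading=315, draw]
FD 8: (0.192,-9.192) -> (5.849,-14.849) [heading=315, draw]
FD 8: (5.849,-14.849) -> (11.506,-20.506) [heading=315, draw]
FD 15: (11.506,-20.506) -> (22.113,-31.113) [heading=315, draw]
RT 30: heading 315 -> 285
FD 3: (22.113,-31.113) -> (22.889,-34.01) [heading=285, draw]
LT 218: heading 285 -> 143
RT 72: heading 143 -> 71
Final: pos=(22.889,-34.01), heading=71, 7 segment(s) drawn
Segments drawn: 7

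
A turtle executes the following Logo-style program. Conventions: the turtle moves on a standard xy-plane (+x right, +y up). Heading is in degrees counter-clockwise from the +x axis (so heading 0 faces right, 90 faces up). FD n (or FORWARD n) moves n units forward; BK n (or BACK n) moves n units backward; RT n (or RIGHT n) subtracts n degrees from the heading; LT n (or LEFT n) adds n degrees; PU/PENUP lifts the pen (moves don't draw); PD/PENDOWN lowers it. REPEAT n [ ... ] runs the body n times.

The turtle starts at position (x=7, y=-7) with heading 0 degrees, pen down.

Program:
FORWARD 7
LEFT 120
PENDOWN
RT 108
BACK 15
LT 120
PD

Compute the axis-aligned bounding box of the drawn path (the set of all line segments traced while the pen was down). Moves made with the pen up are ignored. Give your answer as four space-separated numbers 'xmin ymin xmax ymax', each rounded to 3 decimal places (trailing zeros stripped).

Answer: -0.672 -10.119 14 -7

Derivation:
Executing turtle program step by step:
Start: pos=(7,-7), heading=0, pen down
FD 7: (7,-7) -> (14,-7) [heading=0, draw]
LT 120: heading 0 -> 120
PD: pen down
RT 108: heading 120 -> 12
BK 15: (14,-7) -> (-0.672,-10.119) [heading=12, draw]
LT 120: heading 12 -> 132
PD: pen down
Final: pos=(-0.672,-10.119), heading=132, 2 segment(s) drawn

Segment endpoints: x in {-0.672, 7, 14}, y in {-10.119, -7}
xmin=-0.672, ymin=-10.119, xmax=14, ymax=-7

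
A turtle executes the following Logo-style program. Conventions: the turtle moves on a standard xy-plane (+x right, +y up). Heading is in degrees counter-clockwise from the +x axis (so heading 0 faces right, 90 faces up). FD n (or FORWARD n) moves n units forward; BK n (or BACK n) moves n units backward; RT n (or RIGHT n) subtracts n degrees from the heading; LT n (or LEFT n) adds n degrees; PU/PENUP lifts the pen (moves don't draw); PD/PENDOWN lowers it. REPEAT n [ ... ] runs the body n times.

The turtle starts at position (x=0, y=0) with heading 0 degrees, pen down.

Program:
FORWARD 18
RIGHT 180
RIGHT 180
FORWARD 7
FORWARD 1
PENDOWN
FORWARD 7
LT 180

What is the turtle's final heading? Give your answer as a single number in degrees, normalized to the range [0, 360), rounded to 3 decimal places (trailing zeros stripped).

Answer: 180

Derivation:
Executing turtle program step by step:
Start: pos=(0,0), heading=0, pen down
FD 18: (0,0) -> (18,0) [heading=0, draw]
RT 180: heading 0 -> 180
RT 180: heading 180 -> 0
FD 7: (18,0) -> (25,0) [heading=0, draw]
FD 1: (25,0) -> (26,0) [heading=0, draw]
PD: pen down
FD 7: (26,0) -> (33,0) [heading=0, draw]
LT 180: heading 0 -> 180
Final: pos=(33,0), heading=180, 4 segment(s) drawn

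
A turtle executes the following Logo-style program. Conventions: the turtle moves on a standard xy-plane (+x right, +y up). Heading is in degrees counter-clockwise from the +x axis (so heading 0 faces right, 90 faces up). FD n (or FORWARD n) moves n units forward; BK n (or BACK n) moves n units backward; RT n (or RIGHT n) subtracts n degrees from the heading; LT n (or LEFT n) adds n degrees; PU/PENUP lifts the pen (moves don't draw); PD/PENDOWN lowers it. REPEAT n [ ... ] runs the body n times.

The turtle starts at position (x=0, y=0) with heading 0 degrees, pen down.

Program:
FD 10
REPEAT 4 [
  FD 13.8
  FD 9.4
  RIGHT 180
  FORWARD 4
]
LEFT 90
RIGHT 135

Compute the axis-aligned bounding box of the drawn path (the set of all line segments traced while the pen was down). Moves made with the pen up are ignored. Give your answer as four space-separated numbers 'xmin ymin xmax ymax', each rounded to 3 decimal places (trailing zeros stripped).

Executing turtle program step by step:
Start: pos=(0,0), heading=0, pen down
FD 10: (0,0) -> (10,0) [heading=0, draw]
REPEAT 4 [
  -- iteration 1/4 --
  FD 13.8: (10,0) -> (23.8,0) [heading=0, draw]
  FD 9.4: (23.8,0) -> (33.2,0) [heading=0, draw]
  RT 180: heading 0 -> 180
  FD 4: (33.2,0) -> (29.2,0) [heading=180, draw]
  -- iteration 2/4 --
  FD 13.8: (29.2,0) -> (15.4,0) [heading=180, draw]
  FD 9.4: (15.4,0) -> (6,0) [heading=180, draw]
  RT 180: heading 180 -> 0
  FD 4: (6,0) -> (10,0) [heading=0, draw]
  -- iteration 3/4 --
  FD 13.8: (10,0) -> (23.8,0) [heading=0, draw]
  FD 9.4: (23.8,0) -> (33.2,0) [heading=0, draw]
  RT 180: heading 0 -> 180
  FD 4: (33.2,0) -> (29.2,0) [heading=180, draw]
  -- iteration 4/4 --
  FD 13.8: (29.2,0) -> (15.4,0) [heading=180, draw]
  FD 9.4: (15.4,0) -> (6,0) [heading=180, draw]
  RT 180: heading 180 -> 0
  FD 4: (6,0) -> (10,0) [heading=0, draw]
]
LT 90: heading 0 -> 90
RT 135: heading 90 -> 315
Final: pos=(10,0), heading=315, 13 segment(s) drawn

Segment endpoints: x in {0, 6, 10, 10, 15.4, 23.8, 23.8, 29.2, 33.2}, y in {0, 0, 0, 0, 0, 0, 0, 0, 0, 0, 0}
xmin=0, ymin=0, xmax=33.2, ymax=0

Answer: 0 0 33.2 0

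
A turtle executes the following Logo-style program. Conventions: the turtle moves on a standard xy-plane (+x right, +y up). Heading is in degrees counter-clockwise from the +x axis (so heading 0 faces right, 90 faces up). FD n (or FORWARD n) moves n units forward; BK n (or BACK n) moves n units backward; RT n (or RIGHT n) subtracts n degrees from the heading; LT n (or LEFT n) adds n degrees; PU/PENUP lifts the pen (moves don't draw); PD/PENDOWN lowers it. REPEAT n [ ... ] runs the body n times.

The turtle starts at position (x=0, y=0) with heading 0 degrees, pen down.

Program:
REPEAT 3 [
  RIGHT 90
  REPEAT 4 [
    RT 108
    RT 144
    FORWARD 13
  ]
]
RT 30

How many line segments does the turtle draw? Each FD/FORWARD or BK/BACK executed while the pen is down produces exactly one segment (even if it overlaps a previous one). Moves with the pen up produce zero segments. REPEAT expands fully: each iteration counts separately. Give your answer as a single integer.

Answer: 12

Derivation:
Executing turtle program step by step:
Start: pos=(0,0), heading=0, pen down
REPEAT 3 [
  -- iteration 1/3 --
  RT 90: heading 0 -> 270
  REPEAT 4 [
    -- iteration 1/4 --
    RT 108: heading 270 -> 162
    RT 144: heading 162 -> 18
    FD 13: (0,0) -> (12.364,4.017) [heading=18, draw]
    -- iteration 2/4 --
    RT 108: heading 18 -> 270
    RT 144: heading 270 -> 126
    FD 13: (12.364,4.017) -> (4.723,14.534) [heading=126, draw]
    -- iteration 3/4 --
    RT 108: heading 126 -> 18
    RT 144: heading 18 -> 234
    FD 13: (4.723,14.534) -> (-2.919,4.017) [heading=234, draw]
    -- iteration 4/4 --
    RT 108: heading 234 -> 126
    RT 144: heading 126 -> 342
    FD 13: (-2.919,4.017) -> (9.445,0) [heading=342, draw]
  ]
  -- iteration 2/3 --
  RT 90: heading 342 -> 252
  REPEAT 4 [
    -- iteration 1/4 --
    RT 108: heading 252 -> 144
    RT 144: heading 144 -> 0
    FD 13: (9.445,0) -> (22.445,0) [heading=0, draw]
    -- iteration 2/4 --
    RT 108: heading 0 -> 252
    RT 144: heading 252 -> 108
    FD 13: (22.445,0) -> (18.428,12.364) [heading=108, draw]
    -- iteration 3/4 --
    RT 108: heading 108 -> 0
    RT 144: heading 0 -> 216
    FD 13: (18.428,12.364) -> (7.911,4.723) [heading=216, draw]
    -- iteration 4/4 --
    RT 108: heading 216 -> 108
    RT 144: heading 108 -> 324
    FD 13: (7.911,4.723) -> (18.428,-2.919) [heading=324, draw]
  ]
  -- iteration 3/3 --
  RT 90: heading 324 -> 234
  REPEAT 4 [
    -- iteration 1/4 --
    RT 108: heading 234 -> 126
    RT 144: heading 126 -> 342
    FD 13: (18.428,-2.919) -> (30.792,-6.936) [heading=342, draw]
    -- iteration 2/4 --
    RT 108: heading 342 -> 234
    RT 144: heading 234 -> 90
    FD 13: (30.792,-6.936) -> (30.792,6.064) [heading=90, draw]
    -- iteration 3/4 --
    RT 108: heading 90 -> 342
    RT 144: heading 342 -> 198
    FD 13: (30.792,6.064) -> (18.428,2.047) [heading=198, draw]
    -- iteration 4/4 --
    RT 108: heading 198 -> 90
    RT 144: heading 90 -> 306
    FD 13: (18.428,2.047) -> (26.069,-8.47) [heading=306, draw]
  ]
]
RT 30: heading 306 -> 276
Final: pos=(26.069,-8.47), heading=276, 12 segment(s) drawn
Segments drawn: 12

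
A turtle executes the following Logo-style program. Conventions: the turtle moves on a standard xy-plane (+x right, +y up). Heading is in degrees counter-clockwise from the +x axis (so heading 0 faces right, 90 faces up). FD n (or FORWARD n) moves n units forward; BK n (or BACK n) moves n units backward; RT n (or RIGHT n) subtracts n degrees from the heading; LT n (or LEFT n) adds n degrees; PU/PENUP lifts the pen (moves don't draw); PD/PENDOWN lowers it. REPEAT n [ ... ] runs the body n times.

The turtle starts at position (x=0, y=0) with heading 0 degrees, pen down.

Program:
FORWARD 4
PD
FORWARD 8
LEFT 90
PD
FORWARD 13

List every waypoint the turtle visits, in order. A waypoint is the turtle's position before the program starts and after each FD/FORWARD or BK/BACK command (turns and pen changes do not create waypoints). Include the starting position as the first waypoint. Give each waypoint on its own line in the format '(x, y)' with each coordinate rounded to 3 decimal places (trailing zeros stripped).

Executing turtle program step by step:
Start: pos=(0,0), heading=0, pen down
FD 4: (0,0) -> (4,0) [heading=0, draw]
PD: pen down
FD 8: (4,0) -> (12,0) [heading=0, draw]
LT 90: heading 0 -> 90
PD: pen down
FD 13: (12,0) -> (12,13) [heading=90, draw]
Final: pos=(12,13), heading=90, 3 segment(s) drawn
Waypoints (4 total):
(0, 0)
(4, 0)
(12, 0)
(12, 13)

Answer: (0, 0)
(4, 0)
(12, 0)
(12, 13)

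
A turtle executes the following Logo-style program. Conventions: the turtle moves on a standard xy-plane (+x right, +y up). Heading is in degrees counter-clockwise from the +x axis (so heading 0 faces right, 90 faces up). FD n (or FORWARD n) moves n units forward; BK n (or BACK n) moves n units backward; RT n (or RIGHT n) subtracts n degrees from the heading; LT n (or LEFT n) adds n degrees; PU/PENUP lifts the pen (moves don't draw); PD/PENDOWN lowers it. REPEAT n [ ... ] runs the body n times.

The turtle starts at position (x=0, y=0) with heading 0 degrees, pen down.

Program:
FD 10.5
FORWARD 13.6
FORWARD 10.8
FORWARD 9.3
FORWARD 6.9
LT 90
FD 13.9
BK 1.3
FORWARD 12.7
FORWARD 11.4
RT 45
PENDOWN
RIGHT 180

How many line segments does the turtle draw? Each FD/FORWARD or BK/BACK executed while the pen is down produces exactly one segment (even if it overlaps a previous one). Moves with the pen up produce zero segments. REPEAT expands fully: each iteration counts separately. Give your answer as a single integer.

Answer: 9

Derivation:
Executing turtle program step by step:
Start: pos=(0,0), heading=0, pen down
FD 10.5: (0,0) -> (10.5,0) [heading=0, draw]
FD 13.6: (10.5,0) -> (24.1,0) [heading=0, draw]
FD 10.8: (24.1,0) -> (34.9,0) [heading=0, draw]
FD 9.3: (34.9,0) -> (44.2,0) [heading=0, draw]
FD 6.9: (44.2,0) -> (51.1,0) [heading=0, draw]
LT 90: heading 0 -> 90
FD 13.9: (51.1,0) -> (51.1,13.9) [heading=90, draw]
BK 1.3: (51.1,13.9) -> (51.1,12.6) [heading=90, draw]
FD 12.7: (51.1,12.6) -> (51.1,25.3) [heading=90, draw]
FD 11.4: (51.1,25.3) -> (51.1,36.7) [heading=90, draw]
RT 45: heading 90 -> 45
PD: pen down
RT 180: heading 45 -> 225
Final: pos=(51.1,36.7), heading=225, 9 segment(s) drawn
Segments drawn: 9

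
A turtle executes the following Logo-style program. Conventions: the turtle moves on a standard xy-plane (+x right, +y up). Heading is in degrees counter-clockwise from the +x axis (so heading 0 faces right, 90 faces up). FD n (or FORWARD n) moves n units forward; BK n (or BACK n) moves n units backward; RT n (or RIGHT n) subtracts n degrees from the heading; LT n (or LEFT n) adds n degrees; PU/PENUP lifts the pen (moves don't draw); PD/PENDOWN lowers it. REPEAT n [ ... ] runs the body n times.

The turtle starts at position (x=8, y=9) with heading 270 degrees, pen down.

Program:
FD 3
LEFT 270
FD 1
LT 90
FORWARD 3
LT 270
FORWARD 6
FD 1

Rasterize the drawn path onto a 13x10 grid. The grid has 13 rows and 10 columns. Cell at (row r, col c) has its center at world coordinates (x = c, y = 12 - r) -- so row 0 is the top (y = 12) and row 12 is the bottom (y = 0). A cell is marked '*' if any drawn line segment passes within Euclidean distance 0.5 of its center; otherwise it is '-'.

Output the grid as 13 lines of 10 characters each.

Answer: ----------
----------
----------
--------*-
--------*-
--------*-
-------**-
-------*--
-------*--
********--
----------
----------
----------

Derivation:
Segment 0: (8,9) -> (8,6)
Segment 1: (8,6) -> (7,6)
Segment 2: (7,6) -> (7,3)
Segment 3: (7,3) -> (1,3)
Segment 4: (1,3) -> (-0,3)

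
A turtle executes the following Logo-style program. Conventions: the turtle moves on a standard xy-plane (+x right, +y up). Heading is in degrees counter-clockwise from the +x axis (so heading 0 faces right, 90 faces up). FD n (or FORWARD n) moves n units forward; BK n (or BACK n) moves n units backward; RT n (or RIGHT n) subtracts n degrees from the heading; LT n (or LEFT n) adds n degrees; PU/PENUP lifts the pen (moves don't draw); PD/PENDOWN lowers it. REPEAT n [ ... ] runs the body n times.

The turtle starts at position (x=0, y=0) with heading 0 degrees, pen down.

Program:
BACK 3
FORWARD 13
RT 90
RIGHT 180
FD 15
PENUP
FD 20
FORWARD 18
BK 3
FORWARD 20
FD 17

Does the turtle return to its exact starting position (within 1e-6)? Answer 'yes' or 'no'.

Executing turtle program step by step:
Start: pos=(0,0), heading=0, pen down
BK 3: (0,0) -> (-3,0) [heading=0, draw]
FD 13: (-3,0) -> (10,0) [heading=0, draw]
RT 90: heading 0 -> 270
RT 180: heading 270 -> 90
FD 15: (10,0) -> (10,15) [heading=90, draw]
PU: pen up
FD 20: (10,15) -> (10,35) [heading=90, move]
FD 18: (10,35) -> (10,53) [heading=90, move]
BK 3: (10,53) -> (10,50) [heading=90, move]
FD 20: (10,50) -> (10,70) [heading=90, move]
FD 17: (10,70) -> (10,87) [heading=90, move]
Final: pos=(10,87), heading=90, 3 segment(s) drawn

Start position: (0, 0)
Final position: (10, 87)
Distance = 87.573; >= 1e-6 -> NOT closed

Answer: no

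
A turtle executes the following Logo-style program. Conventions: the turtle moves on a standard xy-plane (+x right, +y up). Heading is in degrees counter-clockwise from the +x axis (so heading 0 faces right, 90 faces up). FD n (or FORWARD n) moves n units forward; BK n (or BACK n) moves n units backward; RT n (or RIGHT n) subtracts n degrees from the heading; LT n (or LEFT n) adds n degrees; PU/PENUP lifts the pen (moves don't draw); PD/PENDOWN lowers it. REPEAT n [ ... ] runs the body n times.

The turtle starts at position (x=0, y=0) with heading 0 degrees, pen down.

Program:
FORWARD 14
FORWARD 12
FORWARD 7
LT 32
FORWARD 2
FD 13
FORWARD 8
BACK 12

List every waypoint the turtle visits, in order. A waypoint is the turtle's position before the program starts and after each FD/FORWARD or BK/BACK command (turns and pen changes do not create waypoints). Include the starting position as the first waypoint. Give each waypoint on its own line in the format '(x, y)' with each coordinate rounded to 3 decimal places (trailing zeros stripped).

Executing turtle program step by step:
Start: pos=(0,0), heading=0, pen down
FD 14: (0,0) -> (14,0) [heading=0, draw]
FD 12: (14,0) -> (26,0) [heading=0, draw]
FD 7: (26,0) -> (33,0) [heading=0, draw]
LT 32: heading 0 -> 32
FD 2: (33,0) -> (34.696,1.06) [heading=32, draw]
FD 13: (34.696,1.06) -> (45.721,7.949) [heading=32, draw]
FD 8: (45.721,7.949) -> (52.505,12.188) [heading=32, draw]
BK 12: (52.505,12.188) -> (42.329,5.829) [heading=32, draw]
Final: pos=(42.329,5.829), heading=32, 7 segment(s) drawn
Waypoints (8 total):
(0, 0)
(14, 0)
(26, 0)
(33, 0)
(34.696, 1.06)
(45.721, 7.949)
(52.505, 12.188)
(42.329, 5.829)

Answer: (0, 0)
(14, 0)
(26, 0)
(33, 0)
(34.696, 1.06)
(45.721, 7.949)
(52.505, 12.188)
(42.329, 5.829)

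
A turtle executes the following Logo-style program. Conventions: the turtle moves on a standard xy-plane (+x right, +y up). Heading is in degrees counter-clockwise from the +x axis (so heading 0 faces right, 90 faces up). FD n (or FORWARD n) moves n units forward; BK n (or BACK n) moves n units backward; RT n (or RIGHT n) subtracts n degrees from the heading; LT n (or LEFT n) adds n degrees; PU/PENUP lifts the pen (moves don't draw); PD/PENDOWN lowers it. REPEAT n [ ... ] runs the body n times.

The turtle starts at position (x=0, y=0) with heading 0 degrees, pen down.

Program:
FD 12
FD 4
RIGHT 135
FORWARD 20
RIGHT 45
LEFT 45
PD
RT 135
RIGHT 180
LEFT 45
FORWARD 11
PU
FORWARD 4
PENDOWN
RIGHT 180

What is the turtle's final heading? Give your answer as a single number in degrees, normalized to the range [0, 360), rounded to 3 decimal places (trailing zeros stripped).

Answer: 135

Derivation:
Executing turtle program step by step:
Start: pos=(0,0), heading=0, pen down
FD 12: (0,0) -> (12,0) [heading=0, draw]
FD 4: (12,0) -> (16,0) [heading=0, draw]
RT 135: heading 0 -> 225
FD 20: (16,0) -> (1.858,-14.142) [heading=225, draw]
RT 45: heading 225 -> 180
LT 45: heading 180 -> 225
PD: pen down
RT 135: heading 225 -> 90
RT 180: heading 90 -> 270
LT 45: heading 270 -> 315
FD 11: (1.858,-14.142) -> (9.636,-21.92) [heading=315, draw]
PU: pen up
FD 4: (9.636,-21.92) -> (12.464,-24.749) [heading=315, move]
PD: pen down
RT 180: heading 315 -> 135
Final: pos=(12.464,-24.749), heading=135, 4 segment(s) drawn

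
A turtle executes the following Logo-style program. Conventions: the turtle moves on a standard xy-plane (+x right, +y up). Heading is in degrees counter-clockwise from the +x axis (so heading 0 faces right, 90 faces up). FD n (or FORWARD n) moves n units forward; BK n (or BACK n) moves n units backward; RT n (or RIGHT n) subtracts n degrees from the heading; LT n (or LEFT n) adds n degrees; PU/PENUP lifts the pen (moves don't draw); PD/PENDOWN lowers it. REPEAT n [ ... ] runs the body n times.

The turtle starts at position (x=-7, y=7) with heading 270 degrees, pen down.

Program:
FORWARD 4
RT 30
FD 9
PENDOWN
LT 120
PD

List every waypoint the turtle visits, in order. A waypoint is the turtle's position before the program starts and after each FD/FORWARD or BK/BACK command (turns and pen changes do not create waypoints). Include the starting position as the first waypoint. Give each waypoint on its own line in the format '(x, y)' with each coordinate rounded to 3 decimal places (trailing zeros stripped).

Answer: (-7, 7)
(-7, 3)
(-11.5, -4.794)

Derivation:
Executing turtle program step by step:
Start: pos=(-7,7), heading=270, pen down
FD 4: (-7,7) -> (-7,3) [heading=270, draw]
RT 30: heading 270 -> 240
FD 9: (-7,3) -> (-11.5,-4.794) [heading=240, draw]
PD: pen down
LT 120: heading 240 -> 0
PD: pen down
Final: pos=(-11.5,-4.794), heading=0, 2 segment(s) drawn
Waypoints (3 total):
(-7, 7)
(-7, 3)
(-11.5, -4.794)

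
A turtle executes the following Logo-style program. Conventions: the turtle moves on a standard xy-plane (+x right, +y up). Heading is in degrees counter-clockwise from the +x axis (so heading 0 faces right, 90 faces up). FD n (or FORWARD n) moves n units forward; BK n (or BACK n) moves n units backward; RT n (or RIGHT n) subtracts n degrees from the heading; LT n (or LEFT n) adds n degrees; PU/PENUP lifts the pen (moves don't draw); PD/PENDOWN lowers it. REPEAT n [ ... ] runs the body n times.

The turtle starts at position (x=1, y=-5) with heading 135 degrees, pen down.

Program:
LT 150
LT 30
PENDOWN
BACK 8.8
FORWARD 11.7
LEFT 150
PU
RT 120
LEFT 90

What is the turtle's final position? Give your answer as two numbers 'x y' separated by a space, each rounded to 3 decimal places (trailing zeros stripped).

Answer: 3.051 -7.051

Derivation:
Executing turtle program step by step:
Start: pos=(1,-5), heading=135, pen down
LT 150: heading 135 -> 285
LT 30: heading 285 -> 315
PD: pen down
BK 8.8: (1,-5) -> (-5.223,1.223) [heading=315, draw]
FD 11.7: (-5.223,1.223) -> (3.051,-7.051) [heading=315, draw]
LT 150: heading 315 -> 105
PU: pen up
RT 120: heading 105 -> 345
LT 90: heading 345 -> 75
Final: pos=(3.051,-7.051), heading=75, 2 segment(s) drawn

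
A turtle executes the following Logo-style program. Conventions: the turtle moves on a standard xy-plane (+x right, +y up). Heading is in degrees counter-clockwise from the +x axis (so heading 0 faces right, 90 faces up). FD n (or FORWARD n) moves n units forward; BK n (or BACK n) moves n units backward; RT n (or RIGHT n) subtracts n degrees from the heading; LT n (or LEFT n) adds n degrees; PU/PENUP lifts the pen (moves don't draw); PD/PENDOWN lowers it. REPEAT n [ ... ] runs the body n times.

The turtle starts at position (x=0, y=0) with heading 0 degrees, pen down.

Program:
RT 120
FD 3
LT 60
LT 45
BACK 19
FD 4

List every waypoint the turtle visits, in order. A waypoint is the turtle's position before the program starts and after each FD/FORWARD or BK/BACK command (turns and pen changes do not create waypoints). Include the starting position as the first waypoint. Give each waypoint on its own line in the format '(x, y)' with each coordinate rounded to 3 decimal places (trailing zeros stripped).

Answer: (0, 0)
(-1.5, -2.598)
(-19.853, 2.319)
(-15.989, 1.284)

Derivation:
Executing turtle program step by step:
Start: pos=(0,0), heading=0, pen down
RT 120: heading 0 -> 240
FD 3: (0,0) -> (-1.5,-2.598) [heading=240, draw]
LT 60: heading 240 -> 300
LT 45: heading 300 -> 345
BK 19: (-1.5,-2.598) -> (-19.853,2.319) [heading=345, draw]
FD 4: (-19.853,2.319) -> (-15.989,1.284) [heading=345, draw]
Final: pos=(-15.989,1.284), heading=345, 3 segment(s) drawn
Waypoints (4 total):
(0, 0)
(-1.5, -2.598)
(-19.853, 2.319)
(-15.989, 1.284)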